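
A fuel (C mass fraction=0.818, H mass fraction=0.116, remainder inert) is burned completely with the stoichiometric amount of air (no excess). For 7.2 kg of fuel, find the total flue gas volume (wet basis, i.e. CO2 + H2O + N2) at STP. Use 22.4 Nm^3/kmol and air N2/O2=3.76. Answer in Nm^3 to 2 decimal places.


Per kg fuel: CO2 = (C/12 kmol)*22.4 = (0.818/12)*22.4 = 1.52693 Nm^3
Per kg fuel: H2O = (H/2 kmol)*22.4 = (0.116/2)*22.4 = 1.29920 Nm^3
O2 needed per kg fuel = C/12 + H/4 = 0.818/12 + 0.116/4 = 0.09716667 kmol
Per kg fuel: N2 = O2*3.76*22.4 = 0.09716667*3.76*22.4 = 8.18377 Nm^3
Total per kg = 1.52693 + 1.29920 + 8.18377 = 11.00990 Nm^3
Total = 11.00990 * 7.2 = 79.27 Nm^3


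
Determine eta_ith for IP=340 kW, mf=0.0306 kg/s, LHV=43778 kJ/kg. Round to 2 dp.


eta_ith = (IP / (mf * LHV)) * 100
Denominator = 0.0306 * 43778 = 1339.6068 kW
eta_ith = (340 / 1339.6068) * 100 = 25.38%


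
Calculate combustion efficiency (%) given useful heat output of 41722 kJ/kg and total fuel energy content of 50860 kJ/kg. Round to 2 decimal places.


Efficiency = (Q_useful / Q_fuel) * 100
Efficiency = (41722 / 50860) * 100
Efficiency = 0.8203 * 100 = 82.03%


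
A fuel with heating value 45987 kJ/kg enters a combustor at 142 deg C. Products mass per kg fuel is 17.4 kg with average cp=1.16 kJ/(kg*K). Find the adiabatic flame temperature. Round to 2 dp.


T_ad = T_in + Hc / (m_p * cp)
Denominator = 17.4 * 1.16 = 20.1840
Temperature rise = 45987 / 20.1840 = 2278.39 K
T_ad = 142 + 2278.39 = 2420.39 deg C


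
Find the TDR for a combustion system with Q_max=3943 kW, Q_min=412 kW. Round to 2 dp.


TDR = Q_max / Q_min
TDR = 3943 / 412 = 9.57


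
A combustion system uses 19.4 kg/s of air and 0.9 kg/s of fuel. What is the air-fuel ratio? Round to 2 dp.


AFR = m_air / m_fuel
AFR = 19.4 / 0.9 = 21.56


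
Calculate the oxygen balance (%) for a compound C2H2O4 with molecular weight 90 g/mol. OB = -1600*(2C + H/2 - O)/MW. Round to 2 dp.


OB = -1600 * (2C + H/2 - O) / MW
Inner = 2*2 + 2/2 - 4 = 1.00
OB = -1600 * 1.00 / 90 = -17.78%


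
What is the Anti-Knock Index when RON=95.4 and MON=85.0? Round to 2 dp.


AKI = (RON + MON) / 2
AKI = (95.4 + 85.0) / 2
AKI = 180.4 / 2 = 90.20


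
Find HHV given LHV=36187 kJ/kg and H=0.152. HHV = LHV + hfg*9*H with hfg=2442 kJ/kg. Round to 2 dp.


HHV = LHV + hfg * 9 * H
Water addition = 2442 * 9 * 0.152 = 3340.656 kJ/kg
HHV = 36187 + 3340.656 = 39527.66 kJ/kg


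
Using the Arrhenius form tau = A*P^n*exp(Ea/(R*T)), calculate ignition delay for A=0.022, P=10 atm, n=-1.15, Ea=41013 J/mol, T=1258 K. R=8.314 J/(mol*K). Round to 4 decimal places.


tau = A * P^n * exp(Ea/(R*T))
P^n = 10^(-1.15) = 0.07079458
Ea/(R*T) = 41013/(8.314*1258) = 3.921307
exp(Ea/(R*T)) = 50.466376
tau = 0.022 * 0.07079458 * 50.466376 = 0.0786 ms


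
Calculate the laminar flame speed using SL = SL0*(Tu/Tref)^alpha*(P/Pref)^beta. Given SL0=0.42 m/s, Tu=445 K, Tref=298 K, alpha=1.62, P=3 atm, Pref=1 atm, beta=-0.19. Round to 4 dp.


SL = SL0 * (Tu/Tref)^alpha * (P/Pref)^beta
T ratio = 445/298 = 1.49328859
(T ratio)^alpha = 1.49328859^1.62 = 1.914753
(P/Pref)^beta = 3^(-0.19) = 0.811609
SL = 0.42 * 1.914753 * 0.811609 = 0.6527 m/s


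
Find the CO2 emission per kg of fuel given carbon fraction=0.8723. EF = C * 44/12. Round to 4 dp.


EF = C_frac * (M_CO2 / M_C)
EF = 0.8723 * (44/12)
EF = 0.8723 * 3.666667 = 3.1984 kg_CO2/kg_fuel


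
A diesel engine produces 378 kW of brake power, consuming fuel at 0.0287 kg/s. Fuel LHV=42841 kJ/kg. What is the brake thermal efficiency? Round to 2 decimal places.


eta_BTE = (BP / (mf * LHV)) * 100
Denominator = 0.0287 * 42841 = 1229.5367 kW
eta_BTE = (378 / 1229.5367) * 100 = 30.74%


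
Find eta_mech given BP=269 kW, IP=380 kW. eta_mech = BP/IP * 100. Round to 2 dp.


eta_mech = (BP / IP) * 100
Ratio = 269 / 380 = 0.7079
eta_mech = 0.7079 * 100 = 70.79%


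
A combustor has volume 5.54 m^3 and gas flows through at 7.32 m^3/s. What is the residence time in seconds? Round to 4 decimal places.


tau = V / Q_flow
tau = 5.54 / 7.32 = 0.7568 s


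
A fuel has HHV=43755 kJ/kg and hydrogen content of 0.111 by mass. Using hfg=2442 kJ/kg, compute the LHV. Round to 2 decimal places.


LHV = HHV - hfg * 9 * H
Water correction = 2442 * 9 * 0.111 = 2439.558 kJ/kg
LHV = 43755 - 2439.558 = 41315.44 kJ/kg


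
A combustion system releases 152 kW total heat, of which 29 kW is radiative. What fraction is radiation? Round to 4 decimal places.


f_rad = Q_rad / Q_total
f_rad = 29 / 152 = 0.1908


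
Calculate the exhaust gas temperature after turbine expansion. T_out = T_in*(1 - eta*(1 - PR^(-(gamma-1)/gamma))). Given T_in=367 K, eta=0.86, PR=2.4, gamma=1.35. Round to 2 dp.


T_out = T_in * (1 - eta * (1 - PR^(-(gamma-1)/gamma)))
Exponent = -(1.35-1)/1.35 = -0.25925926
PR^exp = 2.4^(-0.25925926) = 0.79694200
Factor = 1 - 0.86*(1 - 0.79694200) = 0.82537012
T_out = 367 * 0.82537012 = 302.91 K


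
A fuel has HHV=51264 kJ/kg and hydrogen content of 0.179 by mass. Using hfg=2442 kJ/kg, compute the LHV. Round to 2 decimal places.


LHV = HHV - hfg * 9 * H
Water correction = 2442 * 9 * 0.179 = 3934.062 kJ/kg
LHV = 51264 - 3934.062 = 47329.94 kJ/kg


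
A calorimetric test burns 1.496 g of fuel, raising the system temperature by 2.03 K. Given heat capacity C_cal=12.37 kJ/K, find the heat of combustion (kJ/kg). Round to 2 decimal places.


Hc = C_cal * delta_T / m_fuel
Q_released = 12.37 * 2.03 = 25.1111 kJ
m_fuel = 1.496 g = 1.496/1000 kg = 0.001496 kg
Hc = 25.1111 / 0.001496 = 16785.49 kJ/kg


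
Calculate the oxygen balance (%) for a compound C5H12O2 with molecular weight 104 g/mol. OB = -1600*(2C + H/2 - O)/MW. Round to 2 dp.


OB = -1600 * (2C + H/2 - O) / MW
Inner = 2*5 + 12/2 - 2 = 14.00
OB = -1600 * 14.00 / 104 = -215.38%


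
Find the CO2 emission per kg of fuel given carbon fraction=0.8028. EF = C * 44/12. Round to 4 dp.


EF = C_frac * (M_CO2 / M_C)
EF = 0.8028 * (44/12)
EF = 0.8028 * 3.666667 = 2.9436 kg_CO2/kg_fuel


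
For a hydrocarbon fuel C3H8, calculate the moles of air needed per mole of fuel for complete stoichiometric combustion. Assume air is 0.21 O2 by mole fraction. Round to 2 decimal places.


Balanced combustion: C3H8 + 5 O2 -> 3 CO2 + 4 H2O
O2 needed = C + H/4 = 3 + 8/4 = 5.00 moles
Air moles = O2 / 0.21 = 5.00 / 0.21 = 23.81 moles air


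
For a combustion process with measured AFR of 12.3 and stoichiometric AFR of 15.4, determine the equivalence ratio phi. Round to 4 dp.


phi = AFR_stoich / AFR_actual
phi = 15.4 / 12.3 = 1.2520


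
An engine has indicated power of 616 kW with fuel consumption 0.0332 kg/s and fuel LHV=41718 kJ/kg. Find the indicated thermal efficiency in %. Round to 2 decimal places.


eta_ith = (IP / (mf * LHV)) * 100
Denominator = 0.0332 * 41718 = 1385.0376 kW
eta_ith = (616 / 1385.0376) * 100 = 44.48%


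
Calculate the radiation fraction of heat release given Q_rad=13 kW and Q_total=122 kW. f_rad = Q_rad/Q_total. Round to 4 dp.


f_rad = Q_rad / Q_total
f_rad = 13 / 122 = 0.1066


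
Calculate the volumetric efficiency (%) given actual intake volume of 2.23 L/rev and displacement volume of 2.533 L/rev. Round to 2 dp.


eta_v = (V_actual / V_disp) * 100
Ratio = 2.23 / 2.533 = 0.8804
eta_v = 0.8804 * 100 = 88.04%


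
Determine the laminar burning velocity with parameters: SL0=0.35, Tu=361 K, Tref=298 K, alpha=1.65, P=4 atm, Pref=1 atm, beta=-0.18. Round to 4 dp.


SL = SL0 * (Tu/Tref)^alpha * (P/Pref)^beta
T ratio = 361/298 = 1.21140940
(T ratio)^alpha = 1.21140940^1.65 = 1.372240
(P/Pref)^beta = 4^(-0.18) = 0.779165
SL = 0.35 * 1.372240 * 0.779165 = 0.3742 m/s


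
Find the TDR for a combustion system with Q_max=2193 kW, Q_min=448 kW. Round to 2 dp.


TDR = Q_max / Q_min
TDR = 2193 / 448 = 4.90


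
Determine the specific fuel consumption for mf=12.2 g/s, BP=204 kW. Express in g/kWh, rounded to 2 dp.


SFC = (mf / BP) * 3600
Rate = 12.2 / 204 = 0.059804 g/(s*kW)
SFC = 0.059804 * 3600 = 215.29 g/kWh


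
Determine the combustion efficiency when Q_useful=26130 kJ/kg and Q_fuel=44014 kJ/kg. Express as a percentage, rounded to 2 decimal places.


Efficiency = (Q_useful / Q_fuel) * 100
Efficiency = (26130 / 44014) * 100
Efficiency = 0.5937 * 100 = 59.37%


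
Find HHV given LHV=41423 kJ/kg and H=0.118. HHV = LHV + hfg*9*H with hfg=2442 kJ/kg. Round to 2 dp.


HHV = LHV + hfg * 9 * H
Water addition = 2442 * 9 * 0.118 = 2593.404 kJ/kg
HHV = 41423 + 2593.404 = 44016.40 kJ/kg


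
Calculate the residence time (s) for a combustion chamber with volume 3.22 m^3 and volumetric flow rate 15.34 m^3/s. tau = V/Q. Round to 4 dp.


tau = V / Q_flow
tau = 3.22 / 15.34 = 0.2099 s


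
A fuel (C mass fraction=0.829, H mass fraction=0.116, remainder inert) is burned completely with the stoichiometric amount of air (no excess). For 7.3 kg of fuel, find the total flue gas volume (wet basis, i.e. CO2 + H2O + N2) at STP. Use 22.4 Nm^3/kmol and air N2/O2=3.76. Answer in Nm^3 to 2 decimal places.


Per kg fuel: CO2 = (C/12 kmol)*22.4 = (0.829/12)*22.4 = 1.54747 Nm^3
Per kg fuel: H2O = (H/2 kmol)*22.4 = (0.116/2)*22.4 = 1.29920 Nm^3
O2 needed per kg fuel = C/12 + H/4 = 0.829/12 + 0.116/4 = 0.09808333 kmol
Per kg fuel: N2 = O2*3.76*22.4 = 0.09808333*3.76*22.4 = 8.26097 Nm^3
Total per kg = 1.54747 + 1.29920 + 8.26097 = 11.10764 Nm^3
Total = 11.10764 * 7.3 = 81.09 Nm^3


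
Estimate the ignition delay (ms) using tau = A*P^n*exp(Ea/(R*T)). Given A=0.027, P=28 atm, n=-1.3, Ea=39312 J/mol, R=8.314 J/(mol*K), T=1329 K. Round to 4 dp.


tau = A * P^n * exp(Ea/(R*T))
P^n = 28^(-1.3) = 0.01314300
Ea/(R*T) = 39312/(8.314*1329) = 3.557871
exp(Ea/(R*T)) = 35.088397
tau = 0.027 * 0.01314300 * 35.088397 = 0.0125 ms


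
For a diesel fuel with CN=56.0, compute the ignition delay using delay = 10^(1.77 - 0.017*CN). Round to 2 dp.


delay = 10^(1.77 - 0.017*CN)
Exponent = 1.77 - 0.017*56.0 = 0.8180
delay = 10^0.8180 = 6.58 ms


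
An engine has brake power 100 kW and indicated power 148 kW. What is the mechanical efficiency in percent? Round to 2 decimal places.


eta_mech = (BP / IP) * 100
Ratio = 100 / 148 = 0.6757
eta_mech = 0.6757 * 100 = 67.57%


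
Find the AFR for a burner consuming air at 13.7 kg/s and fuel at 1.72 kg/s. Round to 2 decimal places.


AFR = m_air / m_fuel
AFR = 13.7 / 1.72 = 7.97


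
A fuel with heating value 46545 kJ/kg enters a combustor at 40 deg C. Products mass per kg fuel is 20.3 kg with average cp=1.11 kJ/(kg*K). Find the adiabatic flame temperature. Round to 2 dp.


T_ad = T_in + Hc / (m_p * cp)
Denominator = 20.3 * 1.11 = 22.5330
Temperature rise = 46545 / 22.5330 = 2065.64 K
T_ad = 40 + 2065.64 = 2105.64 deg C


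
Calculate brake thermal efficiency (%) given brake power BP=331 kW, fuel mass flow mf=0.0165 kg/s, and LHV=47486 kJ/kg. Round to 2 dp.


eta_BTE = (BP / (mf * LHV)) * 100
Denominator = 0.0165 * 47486 = 783.5190 kW
eta_BTE = (331 / 783.5190) * 100 = 42.25%


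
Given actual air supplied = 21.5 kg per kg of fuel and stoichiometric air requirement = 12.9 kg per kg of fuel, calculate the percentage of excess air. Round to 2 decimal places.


Excess air = actual - stoichiometric = 21.5 - 12.9 = 8.60 kg/kg fuel
Excess air % = (excess / stoich) * 100 = (8.60 / 12.9) * 100 = 66.67%


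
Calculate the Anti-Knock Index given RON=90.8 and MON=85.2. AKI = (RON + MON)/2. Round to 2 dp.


AKI = (RON + MON) / 2
AKI = (90.8 + 85.2) / 2
AKI = 176.0 / 2 = 88.00


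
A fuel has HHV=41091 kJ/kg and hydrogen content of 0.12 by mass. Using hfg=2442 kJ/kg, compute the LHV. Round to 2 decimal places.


LHV = HHV - hfg * 9 * H
Water correction = 2442 * 9 * 0.12 = 2637.360 kJ/kg
LHV = 41091 - 2637.360 = 38453.64 kJ/kg


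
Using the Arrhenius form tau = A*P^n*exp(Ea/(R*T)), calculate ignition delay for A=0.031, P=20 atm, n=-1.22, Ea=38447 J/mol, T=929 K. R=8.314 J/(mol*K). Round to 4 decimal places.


tau = A * P^n * exp(Ea/(R*T))
P^n = 20^(-1.22) = 0.02586684
Ea/(R*T) = 38447/(8.314*929) = 4.977792
exp(Ea/(R*T)) = 145.153492
tau = 0.031 * 0.02586684 * 145.153492 = 0.1164 ms


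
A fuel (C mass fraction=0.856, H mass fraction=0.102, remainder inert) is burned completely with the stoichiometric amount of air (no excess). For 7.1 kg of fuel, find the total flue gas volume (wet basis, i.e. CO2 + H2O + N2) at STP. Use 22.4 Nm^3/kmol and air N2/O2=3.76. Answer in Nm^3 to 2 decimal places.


Per kg fuel: CO2 = (C/12 kmol)*22.4 = (0.856/12)*22.4 = 1.59787 Nm^3
Per kg fuel: H2O = (H/2 kmol)*22.4 = (0.102/2)*22.4 = 1.14240 Nm^3
O2 needed per kg fuel = C/12 + H/4 = 0.856/12 + 0.102/4 = 0.09683333 kmol
Per kg fuel: N2 = O2*3.76*22.4 = 0.09683333*3.76*22.4 = 8.15569 Nm^3
Total per kg = 1.59787 + 1.14240 + 8.15569 = 10.89596 Nm^3
Total = 10.89596 * 7.1 = 77.36 Nm^3


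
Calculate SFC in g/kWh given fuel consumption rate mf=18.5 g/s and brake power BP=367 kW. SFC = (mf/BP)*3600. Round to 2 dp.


SFC = (mf / BP) * 3600
Rate = 18.5 / 367 = 0.050409 g/(s*kW)
SFC = 0.050409 * 3600 = 181.47 g/kWh


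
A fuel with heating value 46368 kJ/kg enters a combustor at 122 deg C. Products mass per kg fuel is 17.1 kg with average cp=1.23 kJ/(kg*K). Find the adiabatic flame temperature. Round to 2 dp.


T_ad = T_in + Hc / (m_p * cp)
Denominator = 17.1 * 1.23 = 21.0330
Temperature rise = 46368 / 21.0330 = 2204.54 K
T_ad = 122 + 2204.54 = 2326.54 deg C


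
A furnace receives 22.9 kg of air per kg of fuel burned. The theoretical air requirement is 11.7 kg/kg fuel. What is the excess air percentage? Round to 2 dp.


Excess air = actual - stoichiometric = 22.9 - 11.7 = 11.20 kg/kg fuel
Excess air % = (excess / stoich) * 100 = (11.20 / 11.7) * 100 = 95.73%


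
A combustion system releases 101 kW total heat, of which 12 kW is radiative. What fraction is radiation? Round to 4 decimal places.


f_rad = Q_rad / Q_total
f_rad = 12 / 101 = 0.1188


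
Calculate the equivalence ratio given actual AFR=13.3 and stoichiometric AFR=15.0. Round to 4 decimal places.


phi = AFR_stoich / AFR_actual
phi = 15.0 / 13.3 = 1.1278


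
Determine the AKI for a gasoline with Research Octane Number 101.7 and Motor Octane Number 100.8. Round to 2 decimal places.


AKI = (RON + MON) / 2
AKI = (101.7 + 100.8) / 2
AKI = 202.5 / 2 = 101.25


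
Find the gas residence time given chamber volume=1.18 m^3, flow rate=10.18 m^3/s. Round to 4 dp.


tau = V / Q_flow
tau = 1.18 / 10.18 = 0.1159 s


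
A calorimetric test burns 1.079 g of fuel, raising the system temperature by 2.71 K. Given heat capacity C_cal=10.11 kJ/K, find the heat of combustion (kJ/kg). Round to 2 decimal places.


Hc = C_cal * delta_T / m_fuel
Q_released = 10.11 * 2.71 = 27.3981 kJ
m_fuel = 1.079 g = 1.079/1000 kg = 0.001079 kg
Hc = 27.3981 / 0.001079 = 25392.12 kJ/kg


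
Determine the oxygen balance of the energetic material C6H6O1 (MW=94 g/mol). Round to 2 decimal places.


OB = -1600 * (2C + H/2 - O) / MW
Inner = 2*6 + 6/2 - 1 = 14.00
OB = -1600 * 14.00 / 94 = -238.30%


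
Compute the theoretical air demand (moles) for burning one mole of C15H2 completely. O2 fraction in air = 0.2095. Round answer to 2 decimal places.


Balanced combustion: C15H2 + 15.5 O2 -> 15 CO2 + 1 H2O
O2 needed = C + H/4 = 15 + 2/4 = 15.50 moles
Air moles = O2 / 0.2095 = 15.50 / 0.2095 = 73.99 moles air


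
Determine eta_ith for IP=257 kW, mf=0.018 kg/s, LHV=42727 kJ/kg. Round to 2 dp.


eta_ith = (IP / (mf * LHV)) * 100
Denominator = 0.018 * 42727 = 769.0860 kW
eta_ith = (257 / 769.0860) * 100 = 33.42%


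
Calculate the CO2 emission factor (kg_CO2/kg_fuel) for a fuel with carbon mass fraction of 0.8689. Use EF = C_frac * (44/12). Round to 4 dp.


EF = C_frac * (M_CO2 / M_C)
EF = 0.8689 * (44/12)
EF = 0.8689 * 3.666667 = 3.1860 kg_CO2/kg_fuel


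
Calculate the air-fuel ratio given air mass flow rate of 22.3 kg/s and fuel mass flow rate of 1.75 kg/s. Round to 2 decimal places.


AFR = m_air / m_fuel
AFR = 22.3 / 1.75 = 12.74


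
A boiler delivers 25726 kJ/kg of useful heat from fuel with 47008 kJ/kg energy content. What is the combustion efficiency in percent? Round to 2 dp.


Efficiency = (Q_useful / Q_fuel) * 100
Efficiency = (25726 / 47008) * 100
Efficiency = 0.5473 * 100 = 54.73%


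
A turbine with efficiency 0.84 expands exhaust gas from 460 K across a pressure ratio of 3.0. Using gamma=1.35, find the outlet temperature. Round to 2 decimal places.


T_out = T_in * (1 - eta * (1 - PR^(-(gamma-1)/gamma)))
Exponent = -(1.35-1)/1.35 = -0.25925926
PR^exp = 3.0^(-0.25925926) = 0.75214556
Factor = 1 - 0.84*(1 - 0.75214556) = 0.79180227
T_out = 460 * 0.79180227 = 364.23 K


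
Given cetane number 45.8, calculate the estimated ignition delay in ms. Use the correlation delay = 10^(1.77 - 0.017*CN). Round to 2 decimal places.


delay = 10^(1.77 - 0.017*CN)
Exponent = 1.77 - 0.017*45.8 = 0.9914
delay = 10^0.9914 = 9.80 ms


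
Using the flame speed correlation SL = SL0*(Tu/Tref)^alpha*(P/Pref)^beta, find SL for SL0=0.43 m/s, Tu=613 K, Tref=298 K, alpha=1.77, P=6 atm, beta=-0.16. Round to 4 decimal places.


SL = SL0 * (Tu/Tref)^alpha * (P/Pref)^beta
T ratio = 613/298 = 2.05704698
(T ratio)^alpha = 2.05704698^1.77 = 3.584613
(P/Pref)^beta = 6^(-0.16) = 0.750751
SL = 0.43 * 3.584613 * 0.750751 = 1.1572 m/s


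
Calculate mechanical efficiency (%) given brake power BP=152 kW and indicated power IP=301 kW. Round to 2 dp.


eta_mech = (BP / IP) * 100
Ratio = 152 / 301 = 0.5050
eta_mech = 0.5050 * 100 = 50.50%


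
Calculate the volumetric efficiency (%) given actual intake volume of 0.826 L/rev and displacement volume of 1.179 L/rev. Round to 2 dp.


eta_v = (V_actual / V_disp) * 100
Ratio = 0.826 / 1.179 = 0.7006
eta_v = 0.7006 * 100 = 70.06%


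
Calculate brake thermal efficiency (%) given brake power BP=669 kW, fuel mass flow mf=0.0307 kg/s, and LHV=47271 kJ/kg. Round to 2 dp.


eta_BTE = (BP / (mf * LHV)) * 100
Denominator = 0.0307 * 47271 = 1451.2197 kW
eta_BTE = (669 / 1451.2197) * 100 = 46.10%


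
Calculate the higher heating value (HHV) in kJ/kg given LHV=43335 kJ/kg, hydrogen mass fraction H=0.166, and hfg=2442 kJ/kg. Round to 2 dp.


HHV = LHV + hfg * 9 * H
Water addition = 2442 * 9 * 0.166 = 3648.348 kJ/kg
HHV = 43335 + 3648.348 = 46983.35 kJ/kg


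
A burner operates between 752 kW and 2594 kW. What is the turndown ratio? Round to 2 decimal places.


TDR = Q_max / Q_min
TDR = 2594 / 752 = 3.45


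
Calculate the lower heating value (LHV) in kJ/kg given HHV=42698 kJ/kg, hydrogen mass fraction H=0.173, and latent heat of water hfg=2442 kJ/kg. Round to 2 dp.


LHV = HHV - hfg * 9 * H
Water correction = 2442 * 9 * 0.173 = 3802.194 kJ/kg
LHV = 42698 - 3802.194 = 38895.81 kJ/kg


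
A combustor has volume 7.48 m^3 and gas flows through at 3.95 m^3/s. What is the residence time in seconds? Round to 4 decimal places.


tau = V / Q_flow
tau = 7.48 / 3.95 = 1.8937 s


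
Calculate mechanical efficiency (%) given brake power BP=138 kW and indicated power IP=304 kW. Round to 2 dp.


eta_mech = (BP / IP) * 100
Ratio = 138 / 304 = 0.4539
eta_mech = 0.4539 * 100 = 45.39%


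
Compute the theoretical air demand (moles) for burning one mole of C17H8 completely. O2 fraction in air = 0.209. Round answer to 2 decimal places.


Balanced combustion: C17H8 + 19 O2 -> 17 CO2 + 4 H2O
O2 needed = C + H/4 = 17 + 8/4 = 19.00 moles
Air moles = O2 / 0.209 = 19.00 / 0.209 = 90.91 moles air


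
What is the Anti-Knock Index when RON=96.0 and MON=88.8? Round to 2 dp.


AKI = (RON + MON) / 2
AKI = (96.0 + 88.8) / 2
AKI = 184.8 / 2 = 92.40


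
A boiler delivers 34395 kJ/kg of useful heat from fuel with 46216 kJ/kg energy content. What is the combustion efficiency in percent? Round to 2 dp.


Efficiency = (Q_useful / Q_fuel) * 100
Efficiency = (34395 / 46216) * 100
Efficiency = 0.7442 * 100 = 74.42%


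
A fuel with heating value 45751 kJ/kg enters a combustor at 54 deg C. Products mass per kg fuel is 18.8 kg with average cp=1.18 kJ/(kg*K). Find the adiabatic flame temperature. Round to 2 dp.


T_ad = T_in + Hc / (m_p * cp)
Denominator = 18.8 * 1.18 = 22.1840
Temperature rise = 45751 / 22.1840 = 2062.34 K
T_ad = 54 + 2062.34 = 2116.34 deg C


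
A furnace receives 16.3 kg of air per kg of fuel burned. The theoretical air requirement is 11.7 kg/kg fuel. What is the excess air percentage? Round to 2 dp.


Excess air = actual - stoichiometric = 16.3 - 11.7 = 4.60 kg/kg fuel
Excess air % = (excess / stoich) * 100 = (4.60 / 11.7) * 100 = 39.32%


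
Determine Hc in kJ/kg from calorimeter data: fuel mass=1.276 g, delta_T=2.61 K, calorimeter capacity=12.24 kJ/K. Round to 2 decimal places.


Hc = C_cal * delta_T / m_fuel
Q_released = 12.24 * 2.61 = 31.9464 kJ
m_fuel = 1.276 g = 1.276/1000 kg = 0.001276 kg
Hc = 31.9464 / 0.001276 = 25036.36 kJ/kg


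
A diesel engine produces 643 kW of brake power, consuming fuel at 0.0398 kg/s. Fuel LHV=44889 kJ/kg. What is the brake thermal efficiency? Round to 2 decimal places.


eta_BTE = (BP / (mf * LHV)) * 100
Denominator = 0.0398 * 44889 = 1786.5822 kW
eta_BTE = (643 / 1786.5822) * 100 = 35.99%


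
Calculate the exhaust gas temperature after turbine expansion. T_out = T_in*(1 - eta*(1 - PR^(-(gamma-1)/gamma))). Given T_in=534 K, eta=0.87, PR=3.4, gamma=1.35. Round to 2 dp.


T_out = T_in * (1 - eta * (1 - PR^(-(gamma-1)/gamma)))
Exponent = -(1.35-1)/1.35 = -0.25925926
PR^exp = 3.4^(-0.25925926) = 0.72813041
Factor = 1 - 0.87*(1 - 0.72813041) = 0.76347346
T_out = 534 * 0.76347346 = 407.69 K


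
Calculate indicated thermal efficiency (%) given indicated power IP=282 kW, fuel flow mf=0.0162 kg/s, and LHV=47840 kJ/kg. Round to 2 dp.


eta_ith = (IP / (mf * LHV)) * 100
Denominator = 0.0162 * 47840 = 775.0080 kW
eta_ith = (282 / 775.0080) * 100 = 36.39%


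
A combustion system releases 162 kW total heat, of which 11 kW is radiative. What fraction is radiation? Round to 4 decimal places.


f_rad = Q_rad / Q_total
f_rad = 11 / 162 = 0.0679


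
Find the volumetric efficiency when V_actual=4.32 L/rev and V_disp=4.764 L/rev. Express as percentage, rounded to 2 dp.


eta_v = (V_actual / V_disp) * 100
Ratio = 4.32 / 4.764 = 0.9068
eta_v = 0.9068 * 100 = 90.68%


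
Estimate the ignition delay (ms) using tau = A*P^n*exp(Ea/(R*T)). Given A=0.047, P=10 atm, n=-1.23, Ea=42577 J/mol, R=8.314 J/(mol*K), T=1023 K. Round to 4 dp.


tau = A * P^n * exp(Ea/(R*T))
P^n = 10^(-1.23) = 0.05888437
Ea/(R*T) = 42577/(8.314*1023) = 5.005983
exp(Ea/(R*T)) = 149.303834
tau = 0.047 * 0.05888437 * 149.303834 = 0.4132 ms


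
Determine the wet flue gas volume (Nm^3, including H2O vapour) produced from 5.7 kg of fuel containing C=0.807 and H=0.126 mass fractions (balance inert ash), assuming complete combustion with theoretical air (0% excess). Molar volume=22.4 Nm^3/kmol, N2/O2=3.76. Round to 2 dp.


Per kg fuel: CO2 = (C/12 kmol)*22.4 = (0.807/12)*22.4 = 1.50640 Nm^3
Per kg fuel: H2O = (H/2 kmol)*22.4 = (0.126/2)*22.4 = 1.41120 Nm^3
O2 needed per kg fuel = C/12 + H/4 = 0.807/12 + 0.126/4 = 0.09875000 kmol
Per kg fuel: N2 = O2*3.76*22.4 = 0.09875000*3.76*22.4 = 8.31712 Nm^3
Total per kg = 1.50640 + 1.41120 + 8.31712 = 11.23472 Nm^3
Total = 11.23472 * 5.7 = 64.04 Nm^3


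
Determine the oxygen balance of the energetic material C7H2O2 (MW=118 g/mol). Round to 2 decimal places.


OB = -1600 * (2C + H/2 - O) / MW
Inner = 2*7 + 2/2 - 2 = 13.00
OB = -1600 * 13.00 / 118 = -176.27%


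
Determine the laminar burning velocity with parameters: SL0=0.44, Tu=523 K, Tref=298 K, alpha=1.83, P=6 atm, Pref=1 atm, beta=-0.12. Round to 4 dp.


SL = SL0 * (Tu/Tref)^alpha * (P/Pref)^beta
T ratio = 523/298 = 1.75503356
(T ratio)^alpha = 1.75503356^1.83 = 2.799254
(P/Pref)^beta = 6^(-0.12) = 0.806532
SL = 0.44 * 2.799254 * 0.806532 = 0.9934 m/s


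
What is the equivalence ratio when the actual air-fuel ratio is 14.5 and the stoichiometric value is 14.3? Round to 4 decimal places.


phi = AFR_stoich / AFR_actual
phi = 14.3 / 14.5 = 0.9862


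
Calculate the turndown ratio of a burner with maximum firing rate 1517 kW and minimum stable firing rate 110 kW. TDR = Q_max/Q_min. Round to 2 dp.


TDR = Q_max / Q_min
TDR = 1517 / 110 = 13.79


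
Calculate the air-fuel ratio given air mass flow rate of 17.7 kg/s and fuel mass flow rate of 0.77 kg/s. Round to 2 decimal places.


AFR = m_air / m_fuel
AFR = 17.7 / 0.77 = 22.99


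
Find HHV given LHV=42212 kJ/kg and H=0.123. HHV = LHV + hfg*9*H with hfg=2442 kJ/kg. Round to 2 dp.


HHV = LHV + hfg * 9 * H
Water addition = 2442 * 9 * 0.123 = 2703.294 kJ/kg
HHV = 42212 + 2703.294 = 44915.29 kJ/kg


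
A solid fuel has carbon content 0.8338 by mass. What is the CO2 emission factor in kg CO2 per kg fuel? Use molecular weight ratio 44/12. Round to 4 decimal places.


EF = C_frac * (M_CO2 / M_C)
EF = 0.8338 * (44/12)
EF = 0.8338 * 3.666667 = 3.0573 kg_CO2/kg_fuel


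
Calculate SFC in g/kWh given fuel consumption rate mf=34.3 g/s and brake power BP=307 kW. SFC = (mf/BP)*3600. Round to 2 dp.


SFC = (mf / BP) * 3600
Rate = 34.3 / 307 = 0.111726 g/(s*kW)
SFC = 0.111726 * 3600 = 402.21 g/kWh


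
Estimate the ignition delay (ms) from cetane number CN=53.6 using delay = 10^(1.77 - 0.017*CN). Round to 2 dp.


delay = 10^(1.77 - 0.017*CN)
Exponent = 1.77 - 0.017*53.6 = 0.8588
delay = 10^0.8588 = 7.22 ms


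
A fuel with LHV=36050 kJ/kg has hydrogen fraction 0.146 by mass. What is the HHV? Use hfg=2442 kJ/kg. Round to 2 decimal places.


HHV = LHV + hfg * 9 * H
Water addition = 2442 * 9 * 0.146 = 3208.788 kJ/kg
HHV = 36050 + 3208.788 = 39258.79 kJ/kg


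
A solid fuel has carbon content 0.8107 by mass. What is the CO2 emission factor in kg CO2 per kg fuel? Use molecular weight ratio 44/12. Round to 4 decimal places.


EF = C_frac * (M_CO2 / M_C)
EF = 0.8107 * (44/12)
EF = 0.8107 * 3.666667 = 2.9726 kg_CO2/kg_fuel


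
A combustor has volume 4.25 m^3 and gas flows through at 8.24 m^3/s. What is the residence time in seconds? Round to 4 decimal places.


tau = V / Q_flow
tau = 4.25 / 8.24 = 0.5158 s


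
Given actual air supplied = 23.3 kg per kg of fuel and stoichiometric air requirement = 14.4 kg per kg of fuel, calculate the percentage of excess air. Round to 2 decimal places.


Excess air = actual - stoichiometric = 23.3 - 14.4 = 8.90 kg/kg fuel
Excess air % = (excess / stoich) * 100 = (8.90 / 14.4) * 100 = 61.81%


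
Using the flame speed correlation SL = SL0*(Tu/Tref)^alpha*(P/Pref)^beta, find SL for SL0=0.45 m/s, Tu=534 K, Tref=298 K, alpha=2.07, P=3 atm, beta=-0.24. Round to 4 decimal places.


SL = SL0 * (Tu/Tref)^alpha * (P/Pref)^beta
T ratio = 534/298 = 1.79194631
(T ratio)^alpha = 1.79194631^2.07 = 3.344897
(P/Pref)^beta = 3^(-0.24) = 0.768229
SL = 0.45 * 3.344897 * 0.768229 = 1.1563 m/s


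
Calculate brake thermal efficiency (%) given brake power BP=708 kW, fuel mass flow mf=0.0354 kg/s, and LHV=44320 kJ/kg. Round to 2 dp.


eta_BTE = (BP / (mf * LHV)) * 100
Denominator = 0.0354 * 44320 = 1568.9280 kW
eta_BTE = (708 / 1568.9280) * 100 = 45.13%


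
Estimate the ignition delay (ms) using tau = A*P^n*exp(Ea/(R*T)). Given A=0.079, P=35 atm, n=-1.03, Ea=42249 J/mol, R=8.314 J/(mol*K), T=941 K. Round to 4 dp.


tau = A * P^n * exp(Ea/(R*T))
P^n = 35^(-1.03) = 0.02568088
Ea/(R*T) = 42249/(8.314*941) = 5.400286
exp(Ea/(R*T)) = 221.469829
tau = 0.079 * 0.02568088 * 221.469829 = 0.4493 ms


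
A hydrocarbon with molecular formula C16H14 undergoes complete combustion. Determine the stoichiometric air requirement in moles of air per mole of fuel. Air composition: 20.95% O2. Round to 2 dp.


Balanced combustion: C16H14 + 19.5 O2 -> 16 CO2 + 7 H2O
O2 needed = C + H/4 = 16 + 14/4 = 19.50 moles
Air moles = O2 / 0.2095 = 19.50 / 0.2095 = 93.08 moles air


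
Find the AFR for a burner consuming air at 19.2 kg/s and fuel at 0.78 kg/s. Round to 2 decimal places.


AFR = m_air / m_fuel
AFR = 19.2 / 0.78 = 24.62


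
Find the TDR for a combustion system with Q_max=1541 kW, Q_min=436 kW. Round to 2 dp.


TDR = Q_max / Q_min
TDR = 1541 / 436 = 3.53


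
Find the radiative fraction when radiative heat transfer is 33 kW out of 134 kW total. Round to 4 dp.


f_rad = Q_rad / Q_total
f_rad = 33 / 134 = 0.2463


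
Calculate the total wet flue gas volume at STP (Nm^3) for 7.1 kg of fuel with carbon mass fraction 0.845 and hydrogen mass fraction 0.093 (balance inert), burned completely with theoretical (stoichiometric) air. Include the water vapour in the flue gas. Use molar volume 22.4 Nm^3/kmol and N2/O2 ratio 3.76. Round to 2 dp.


Per kg fuel: CO2 = (C/12 kmol)*22.4 = (0.845/12)*22.4 = 1.57733 Nm^3
Per kg fuel: H2O = (H/2 kmol)*22.4 = (0.093/2)*22.4 = 1.04160 Nm^3
O2 needed per kg fuel = C/12 + H/4 = 0.845/12 + 0.093/4 = 0.09366667 kmol
Per kg fuel: N2 = O2*3.76*22.4 = 0.09366667*3.76*22.4 = 7.88898 Nm^3
Total per kg = 1.57733 + 1.04160 + 7.88898 = 10.50791 Nm^3
Total = 10.50791 * 7.1 = 74.61 Nm^3


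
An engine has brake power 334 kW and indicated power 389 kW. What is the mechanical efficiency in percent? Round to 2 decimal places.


eta_mech = (BP / IP) * 100
Ratio = 334 / 389 = 0.8586
eta_mech = 0.8586 * 100 = 85.86%


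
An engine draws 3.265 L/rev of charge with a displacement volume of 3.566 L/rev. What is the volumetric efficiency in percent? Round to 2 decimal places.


eta_v = (V_actual / V_disp) * 100
Ratio = 3.265 / 3.566 = 0.9156
eta_v = 0.9156 * 100 = 91.56%


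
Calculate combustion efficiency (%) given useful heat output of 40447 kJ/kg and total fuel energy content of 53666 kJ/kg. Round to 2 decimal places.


Efficiency = (Q_useful / Q_fuel) * 100
Efficiency = (40447 / 53666) * 100
Efficiency = 0.7537 * 100 = 75.37%


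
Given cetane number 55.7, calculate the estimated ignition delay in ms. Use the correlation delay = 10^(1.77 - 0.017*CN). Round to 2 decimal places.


delay = 10^(1.77 - 0.017*CN)
Exponent = 1.77 - 0.017*55.7 = 0.8231
delay = 10^0.8231 = 6.65 ms


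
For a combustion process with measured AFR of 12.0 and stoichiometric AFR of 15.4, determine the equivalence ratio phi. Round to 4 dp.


phi = AFR_stoich / AFR_actual
phi = 15.4 / 12.0 = 1.2833


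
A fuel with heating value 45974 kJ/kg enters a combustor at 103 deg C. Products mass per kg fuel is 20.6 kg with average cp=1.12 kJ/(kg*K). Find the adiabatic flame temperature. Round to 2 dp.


T_ad = T_in + Hc / (m_p * cp)
Denominator = 20.6 * 1.12 = 23.0720
Temperature rise = 45974 / 23.0720 = 1992.63 K
T_ad = 103 + 1992.63 = 2095.63 deg C


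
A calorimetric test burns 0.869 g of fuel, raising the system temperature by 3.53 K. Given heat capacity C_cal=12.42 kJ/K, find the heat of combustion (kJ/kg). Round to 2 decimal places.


Hc = C_cal * delta_T / m_fuel
Q_released = 12.42 * 3.53 = 43.8426 kJ
m_fuel = 0.869 g = 0.869/1000 kg = 0.000869 kg
Hc = 43.8426 / 0.000869 = 50451.78 kJ/kg


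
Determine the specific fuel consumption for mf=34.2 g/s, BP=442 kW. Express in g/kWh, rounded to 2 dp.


SFC = (mf / BP) * 3600
Rate = 34.2 / 442 = 0.077376 g/(s*kW)
SFC = 0.077376 * 3600 = 278.55 g/kWh


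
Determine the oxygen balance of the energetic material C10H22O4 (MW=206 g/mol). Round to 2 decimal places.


OB = -1600 * (2C + H/2 - O) / MW
Inner = 2*10 + 22/2 - 4 = 27.00
OB = -1600 * 27.00 / 206 = -209.71%


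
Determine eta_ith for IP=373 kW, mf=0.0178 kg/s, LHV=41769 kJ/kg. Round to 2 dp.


eta_ith = (IP / (mf * LHV)) * 100
Denominator = 0.0178 * 41769 = 743.4882 kW
eta_ith = (373 / 743.4882) * 100 = 50.17%


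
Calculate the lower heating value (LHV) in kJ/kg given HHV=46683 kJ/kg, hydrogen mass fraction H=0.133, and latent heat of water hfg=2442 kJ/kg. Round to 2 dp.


LHV = HHV - hfg * 9 * H
Water correction = 2442 * 9 * 0.133 = 2923.074 kJ/kg
LHV = 46683 - 2923.074 = 43759.93 kJ/kg


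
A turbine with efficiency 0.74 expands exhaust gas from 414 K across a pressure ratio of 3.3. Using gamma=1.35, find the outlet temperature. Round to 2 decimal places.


T_out = T_in * (1 - eta * (1 - PR^(-(gamma-1)/gamma)))
Exponent = -(1.35-1)/1.35 = -0.25925926
PR^exp = 3.3^(-0.25925926) = 0.73378775
Factor = 1 - 0.74*(1 - 0.73378775) = 0.80300294
T_out = 414 * 0.80300294 = 332.44 K


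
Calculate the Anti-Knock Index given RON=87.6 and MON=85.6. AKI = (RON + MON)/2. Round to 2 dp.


AKI = (RON + MON) / 2
AKI = (87.6 + 85.6) / 2
AKI = 173.2 / 2 = 86.60


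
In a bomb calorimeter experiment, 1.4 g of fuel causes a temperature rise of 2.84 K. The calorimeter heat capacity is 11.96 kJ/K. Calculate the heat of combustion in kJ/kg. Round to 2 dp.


Hc = C_cal * delta_T / m_fuel
Q_released = 11.96 * 2.84 = 33.9664 kJ
m_fuel = 1.4 g = 1.4/1000 kg = 0.001400 kg
Hc = 33.9664 / 0.001400 = 24261.71 kJ/kg


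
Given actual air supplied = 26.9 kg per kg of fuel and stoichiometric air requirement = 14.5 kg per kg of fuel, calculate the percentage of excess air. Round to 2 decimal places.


Excess air = actual - stoichiometric = 26.9 - 14.5 = 12.40 kg/kg fuel
Excess air % = (excess / stoich) * 100 = (12.40 / 14.5) * 100 = 85.52%


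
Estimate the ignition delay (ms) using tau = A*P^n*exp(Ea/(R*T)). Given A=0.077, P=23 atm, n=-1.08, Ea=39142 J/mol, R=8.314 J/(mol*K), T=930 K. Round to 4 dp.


tau = A * P^n * exp(Ea/(R*T))
P^n = 23^(-1.08) = 0.03383249
Ea/(R*T) = 39142/(8.314*930) = 5.062325
exp(Ea/(R*T)) = 157.957378
tau = 0.077 * 0.03383249 * 157.957378 = 0.4115 ms


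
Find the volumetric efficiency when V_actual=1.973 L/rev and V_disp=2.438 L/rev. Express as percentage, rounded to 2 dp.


eta_v = (V_actual / V_disp) * 100
Ratio = 1.973 / 2.438 = 0.8093
eta_v = 0.8093 * 100 = 80.93%


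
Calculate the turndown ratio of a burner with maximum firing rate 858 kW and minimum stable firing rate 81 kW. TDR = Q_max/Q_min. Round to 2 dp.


TDR = Q_max / Q_min
TDR = 858 / 81 = 10.59


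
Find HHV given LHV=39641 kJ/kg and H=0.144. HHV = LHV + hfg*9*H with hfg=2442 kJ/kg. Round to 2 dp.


HHV = LHV + hfg * 9 * H
Water addition = 2442 * 9 * 0.144 = 3164.832 kJ/kg
HHV = 39641 + 3164.832 = 42805.83 kJ/kg


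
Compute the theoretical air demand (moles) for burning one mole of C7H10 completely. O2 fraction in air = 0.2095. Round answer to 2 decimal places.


Balanced combustion: C7H10 + 9.5 O2 -> 7 CO2 + 5 H2O
O2 needed = C + H/4 = 7 + 10/4 = 9.50 moles
Air moles = O2 / 0.2095 = 9.50 / 0.2095 = 45.35 moles air


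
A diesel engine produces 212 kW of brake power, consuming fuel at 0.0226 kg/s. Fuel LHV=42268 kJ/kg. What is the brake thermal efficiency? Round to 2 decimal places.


eta_BTE = (BP / (mf * LHV)) * 100
Denominator = 0.0226 * 42268 = 955.2568 kW
eta_BTE = (212 / 955.2568) * 100 = 22.19%


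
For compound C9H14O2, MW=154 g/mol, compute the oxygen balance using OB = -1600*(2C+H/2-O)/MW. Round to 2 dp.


OB = -1600 * (2C + H/2 - O) / MW
Inner = 2*9 + 14/2 - 2 = 23.00
OB = -1600 * 23.00 / 154 = -238.96%


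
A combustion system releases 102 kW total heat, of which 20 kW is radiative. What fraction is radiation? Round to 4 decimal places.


f_rad = Q_rad / Q_total
f_rad = 20 / 102 = 0.1961


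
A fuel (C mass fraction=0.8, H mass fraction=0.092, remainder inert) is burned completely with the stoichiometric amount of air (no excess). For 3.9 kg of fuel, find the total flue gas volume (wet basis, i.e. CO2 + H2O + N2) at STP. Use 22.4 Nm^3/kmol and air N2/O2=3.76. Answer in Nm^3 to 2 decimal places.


Per kg fuel: CO2 = (C/12 kmol)*22.4 = (0.8/12)*22.4 = 1.49333 Nm^3
Per kg fuel: H2O = (H/2 kmol)*22.4 = (0.092/2)*22.4 = 1.03040 Nm^3
O2 needed per kg fuel = C/12 + H/4 = 0.8/12 + 0.092/4 = 0.08966667 kmol
Per kg fuel: N2 = O2*3.76*22.4 = 0.08966667*3.76*22.4 = 7.55209 Nm^3
Total per kg = 1.49333 + 1.03040 + 7.55209 = 10.07582 Nm^3
Total = 10.07582 * 3.9 = 39.30 Nm^3


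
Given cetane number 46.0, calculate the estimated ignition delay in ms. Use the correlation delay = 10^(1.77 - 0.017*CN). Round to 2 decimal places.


delay = 10^(1.77 - 0.017*CN)
Exponent = 1.77 - 0.017*46.0 = 0.9880
delay = 10^0.9880 = 9.73 ms


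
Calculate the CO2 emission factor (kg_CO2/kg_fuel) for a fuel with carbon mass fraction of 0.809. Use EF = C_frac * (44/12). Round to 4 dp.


EF = C_frac * (M_CO2 / M_C)
EF = 0.809 * (44/12)
EF = 0.809 * 3.666667 = 2.9663 kg_CO2/kg_fuel


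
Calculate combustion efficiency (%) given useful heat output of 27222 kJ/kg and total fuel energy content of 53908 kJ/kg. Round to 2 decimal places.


Efficiency = (Q_useful / Q_fuel) * 100
Efficiency = (27222 / 53908) * 100
Efficiency = 0.5050 * 100 = 50.50%


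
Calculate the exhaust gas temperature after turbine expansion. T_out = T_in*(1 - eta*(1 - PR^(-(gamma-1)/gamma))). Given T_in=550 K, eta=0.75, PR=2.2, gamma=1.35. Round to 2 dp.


T_out = T_in * (1 - eta * (1 - PR^(-(gamma-1)/gamma)))
Exponent = -(1.35-1)/1.35 = -0.25925926
PR^exp = 2.2^(-0.25925926) = 0.81512413
Factor = 1 - 0.75*(1 - 0.81512413) = 0.86134310
T_out = 550 * 0.86134310 = 473.74 K


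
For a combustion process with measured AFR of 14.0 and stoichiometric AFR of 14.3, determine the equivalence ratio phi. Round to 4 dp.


phi = AFR_stoich / AFR_actual
phi = 14.3 / 14.0 = 1.0214


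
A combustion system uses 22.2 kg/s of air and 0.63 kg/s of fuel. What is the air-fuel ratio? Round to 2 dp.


AFR = m_air / m_fuel
AFR = 22.2 / 0.63 = 35.24


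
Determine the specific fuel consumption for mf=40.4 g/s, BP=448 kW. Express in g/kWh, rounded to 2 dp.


SFC = (mf / BP) * 3600
Rate = 40.4 / 448 = 0.090179 g/(s*kW)
SFC = 0.090179 * 3600 = 324.64 g/kWh


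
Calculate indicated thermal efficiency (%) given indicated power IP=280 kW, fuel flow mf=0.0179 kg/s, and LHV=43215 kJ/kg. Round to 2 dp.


eta_ith = (IP / (mf * LHV)) * 100
Denominator = 0.0179 * 43215 = 773.5485 kW
eta_ith = (280 / 773.5485) * 100 = 36.20%


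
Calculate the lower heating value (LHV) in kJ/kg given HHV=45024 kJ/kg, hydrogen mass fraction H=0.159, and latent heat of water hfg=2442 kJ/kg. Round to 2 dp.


LHV = HHV - hfg * 9 * H
Water correction = 2442 * 9 * 0.159 = 3494.502 kJ/kg
LHV = 45024 - 3494.502 = 41529.50 kJ/kg


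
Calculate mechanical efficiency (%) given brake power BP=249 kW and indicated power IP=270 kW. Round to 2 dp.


eta_mech = (BP / IP) * 100
Ratio = 249 / 270 = 0.9222
eta_mech = 0.9222 * 100 = 92.22%


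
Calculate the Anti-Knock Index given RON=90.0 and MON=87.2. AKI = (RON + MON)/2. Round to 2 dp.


AKI = (RON + MON) / 2
AKI = (90.0 + 87.2) / 2
AKI = 177.2 / 2 = 88.60


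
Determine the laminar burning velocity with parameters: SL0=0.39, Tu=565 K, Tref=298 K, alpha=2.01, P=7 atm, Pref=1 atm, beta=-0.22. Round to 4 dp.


SL = SL0 * (Tu/Tref)^alpha * (P/Pref)^beta
T ratio = 565/298 = 1.89597315
(T ratio)^alpha = 1.89597315^2.01 = 3.617784
(P/Pref)^beta = 7^(-0.22) = 0.651746
SL = 0.39 * 3.617784 * 0.651746 = 0.9196 m/s


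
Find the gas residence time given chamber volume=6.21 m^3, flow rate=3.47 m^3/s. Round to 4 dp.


tau = V / Q_flow
tau = 6.21 / 3.47 = 1.7896 s


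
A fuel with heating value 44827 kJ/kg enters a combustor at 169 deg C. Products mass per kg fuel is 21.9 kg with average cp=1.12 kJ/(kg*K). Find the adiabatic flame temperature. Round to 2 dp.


T_ad = T_in + Hc / (m_p * cp)
Denominator = 21.9 * 1.12 = 24.5280
Temperature rise = 44827 / 24.5280 = 1827.58 K
T_ad = 169 + 1827.58 = 1996.58 deg C


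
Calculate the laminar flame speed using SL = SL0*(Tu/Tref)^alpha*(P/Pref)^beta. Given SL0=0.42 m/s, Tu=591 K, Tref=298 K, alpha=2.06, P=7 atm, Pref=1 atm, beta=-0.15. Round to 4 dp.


SL = SL0 * (Tu/Tref)^alpha * (P/Pref)^beta
T ratio = 591/298 = 1.98322148
(T ratio)^alpha = 1.98322148^2.06 = 4.098120
(P/Pref)^beta = 7^(-0.15) = 0.746853
SL = 0.42 * 4.098120 * 0.746853 = 1.2855 m/s
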